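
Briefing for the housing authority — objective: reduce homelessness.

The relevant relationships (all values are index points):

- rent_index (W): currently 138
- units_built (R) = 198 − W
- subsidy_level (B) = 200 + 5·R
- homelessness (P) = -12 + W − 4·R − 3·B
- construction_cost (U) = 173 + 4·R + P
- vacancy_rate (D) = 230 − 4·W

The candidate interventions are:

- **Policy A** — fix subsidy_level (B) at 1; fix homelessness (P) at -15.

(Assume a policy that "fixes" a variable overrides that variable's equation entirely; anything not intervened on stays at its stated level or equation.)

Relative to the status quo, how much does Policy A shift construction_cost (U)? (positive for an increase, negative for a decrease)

Baseline:
  W = 138
  R = 198 − 138 = 60
  B = 200 + 5·60 = 500
  P = -12 + 138 − 4·60 − 3·500 = -1614
  U = 173 + 4·60 + (-1614) = -1201
Policy A (B := 1, P := -15):
  W = 138
  R = 198 − 138 = 60
  B = 1
  P = -15
  U = 173 + 4·60 + (-15) = 398
Change in U: 398 − (-1201) = 1599

1599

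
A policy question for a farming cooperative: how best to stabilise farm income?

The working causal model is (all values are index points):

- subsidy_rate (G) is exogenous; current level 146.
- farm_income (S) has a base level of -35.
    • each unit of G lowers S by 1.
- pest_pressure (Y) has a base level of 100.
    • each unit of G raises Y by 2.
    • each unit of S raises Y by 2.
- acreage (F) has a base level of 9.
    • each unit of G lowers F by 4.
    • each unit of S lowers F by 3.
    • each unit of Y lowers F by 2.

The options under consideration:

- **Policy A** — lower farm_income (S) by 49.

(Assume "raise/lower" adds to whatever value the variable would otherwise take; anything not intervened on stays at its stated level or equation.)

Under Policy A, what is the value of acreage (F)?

251

Policy A (S − 49):
  G = 146
  S = -35 − 146 (−49 from intervention) = -230
  Y = 100 + 2·146 + 2·(-230) = -68
  F = 9 − 4·146 − 3·(-230) − 2·(-68) = 251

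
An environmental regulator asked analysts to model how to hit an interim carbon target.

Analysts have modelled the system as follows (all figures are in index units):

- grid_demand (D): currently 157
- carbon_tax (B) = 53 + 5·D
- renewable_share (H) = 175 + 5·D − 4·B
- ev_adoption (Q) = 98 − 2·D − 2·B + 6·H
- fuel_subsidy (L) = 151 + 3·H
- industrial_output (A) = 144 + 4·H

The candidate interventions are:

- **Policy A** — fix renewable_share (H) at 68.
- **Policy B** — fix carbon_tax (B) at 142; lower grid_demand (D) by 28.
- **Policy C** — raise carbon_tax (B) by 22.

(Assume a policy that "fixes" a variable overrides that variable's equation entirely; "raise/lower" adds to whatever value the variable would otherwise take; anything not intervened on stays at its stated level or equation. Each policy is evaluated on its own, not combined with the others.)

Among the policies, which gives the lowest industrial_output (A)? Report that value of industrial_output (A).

Policy A (H := 68):
  D = 157
  B = 53 + 5·157 = 838
  H = 68
  A = 144 + 4·68 = 416
Policy B (B := 142, D − 28):
  D = 157 − 28 = 129
  B = 142
  H = 175 + 5·129 − 4·142 = 252
  A = 144 + 4·252 = 1152
Policy C (B + 22):
  D = 157
  B = 53 + 5·157 (+22 from intervention) = 860
  H = 175 + 5·157 − 4·860 = -2480
  A = 144 + 4·(-2480) = -9776
Comparing — Policy A: A=416, Policy B: A=1152, Policy C: A=-9776. Lowest is -9776 (Policy C).

-9776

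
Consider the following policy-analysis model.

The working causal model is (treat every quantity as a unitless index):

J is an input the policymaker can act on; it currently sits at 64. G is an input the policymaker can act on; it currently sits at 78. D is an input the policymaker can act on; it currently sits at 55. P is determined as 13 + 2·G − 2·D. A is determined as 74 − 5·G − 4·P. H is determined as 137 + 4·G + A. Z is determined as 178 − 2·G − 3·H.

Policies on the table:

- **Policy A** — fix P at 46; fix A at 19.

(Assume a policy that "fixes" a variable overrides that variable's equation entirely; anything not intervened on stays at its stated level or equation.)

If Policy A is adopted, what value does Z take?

Policy A (P := 46, A := 19):
  G = 78
  D = 55
  P = 46
  A = 19
  H = 137 + 4·78 + 19 = 468
  Z = 178 − 2·78 − 3·468 = -1382

-1382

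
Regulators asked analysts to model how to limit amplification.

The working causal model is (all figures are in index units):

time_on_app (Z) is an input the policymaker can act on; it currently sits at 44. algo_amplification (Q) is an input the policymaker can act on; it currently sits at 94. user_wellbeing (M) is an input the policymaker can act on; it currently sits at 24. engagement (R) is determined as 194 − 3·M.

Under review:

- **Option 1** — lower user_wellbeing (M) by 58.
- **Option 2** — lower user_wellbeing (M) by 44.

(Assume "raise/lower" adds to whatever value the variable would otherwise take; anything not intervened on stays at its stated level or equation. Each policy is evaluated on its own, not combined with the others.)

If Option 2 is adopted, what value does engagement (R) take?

254

Option 2 (M − 44):
  M = 24 − 44 = -20
  R = 194 − 3·(-20) = 254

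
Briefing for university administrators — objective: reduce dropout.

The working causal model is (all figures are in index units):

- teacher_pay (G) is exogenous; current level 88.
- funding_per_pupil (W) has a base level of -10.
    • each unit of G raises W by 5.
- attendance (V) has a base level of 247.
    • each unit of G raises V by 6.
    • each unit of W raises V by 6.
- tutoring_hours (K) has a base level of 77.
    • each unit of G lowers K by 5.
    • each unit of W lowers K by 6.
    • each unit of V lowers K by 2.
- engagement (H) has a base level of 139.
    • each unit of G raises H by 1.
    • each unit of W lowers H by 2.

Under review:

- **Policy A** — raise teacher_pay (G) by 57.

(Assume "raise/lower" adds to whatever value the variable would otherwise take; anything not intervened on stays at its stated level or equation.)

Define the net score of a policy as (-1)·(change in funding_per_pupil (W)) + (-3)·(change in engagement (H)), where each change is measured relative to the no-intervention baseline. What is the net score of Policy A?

1254

Baseline:
  G = 88
  W = -10 + 5·88 = 430
  H = 139 + 88 − 2·430 = -633
Policy A (G + 57):
  G = 88 + 57 = 145
  W = -10 + 5·145 = 715
  H = 139 + 145 − 2·715 = -1146
ΔW = 715 − 430 = 285; ΔH = -1146 − (-633) = -513
Score = (-1)·285 + (-3)·(-513) = 1254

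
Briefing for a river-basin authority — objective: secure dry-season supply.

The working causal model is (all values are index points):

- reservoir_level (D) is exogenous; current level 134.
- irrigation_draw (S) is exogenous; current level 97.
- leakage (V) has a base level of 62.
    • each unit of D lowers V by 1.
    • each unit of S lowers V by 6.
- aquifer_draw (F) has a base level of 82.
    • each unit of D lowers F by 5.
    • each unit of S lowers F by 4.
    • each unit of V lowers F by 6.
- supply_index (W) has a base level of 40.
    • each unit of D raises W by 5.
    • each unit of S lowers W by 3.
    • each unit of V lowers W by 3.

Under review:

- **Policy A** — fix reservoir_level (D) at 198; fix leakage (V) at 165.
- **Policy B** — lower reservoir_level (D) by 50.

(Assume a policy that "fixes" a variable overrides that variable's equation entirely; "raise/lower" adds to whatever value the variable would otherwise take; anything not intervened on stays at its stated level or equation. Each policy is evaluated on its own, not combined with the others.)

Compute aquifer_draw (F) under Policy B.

Policy B (D − 50):
  D = 134 − 50 = 84
  S = 97
  V = 62 − 84 − 6·97 = -604
  F = 82 − 5·84 − 4·97 − 6·(-604) = 2898

2898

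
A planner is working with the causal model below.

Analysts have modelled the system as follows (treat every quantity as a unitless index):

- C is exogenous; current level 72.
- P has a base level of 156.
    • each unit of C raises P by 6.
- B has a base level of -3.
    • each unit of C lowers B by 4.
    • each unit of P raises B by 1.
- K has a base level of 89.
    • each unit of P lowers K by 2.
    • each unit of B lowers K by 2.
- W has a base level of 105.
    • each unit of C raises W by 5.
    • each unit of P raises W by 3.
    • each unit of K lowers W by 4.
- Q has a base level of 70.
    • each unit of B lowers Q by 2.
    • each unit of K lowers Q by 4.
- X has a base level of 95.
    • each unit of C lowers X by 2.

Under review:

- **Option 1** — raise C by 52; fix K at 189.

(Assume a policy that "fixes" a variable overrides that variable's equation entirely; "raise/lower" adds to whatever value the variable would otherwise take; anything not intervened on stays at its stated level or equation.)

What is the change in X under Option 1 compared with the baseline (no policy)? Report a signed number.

-104

Baseline:
  C = 72
  X = 95 − 2·72 = -49
Option 1 (C + 52, K := 189):
  C = 72 + 52 = 124
  X = 95 − 2·124 = -153
Change in X: -153 − (-49) = -104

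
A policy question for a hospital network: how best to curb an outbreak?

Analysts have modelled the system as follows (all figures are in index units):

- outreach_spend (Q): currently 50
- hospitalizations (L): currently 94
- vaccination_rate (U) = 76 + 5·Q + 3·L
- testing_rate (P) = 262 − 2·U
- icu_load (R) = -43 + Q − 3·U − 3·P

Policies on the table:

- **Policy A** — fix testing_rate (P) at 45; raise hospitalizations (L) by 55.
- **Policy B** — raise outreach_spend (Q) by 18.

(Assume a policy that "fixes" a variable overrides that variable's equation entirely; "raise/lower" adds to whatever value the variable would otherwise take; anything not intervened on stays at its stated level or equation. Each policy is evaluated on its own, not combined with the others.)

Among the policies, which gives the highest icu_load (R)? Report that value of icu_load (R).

1333

Policy A (P := 45, L + 55):
  Q = 50
  L = 94 + 55 = 149
  U = 76 + 5·50 + 3·149 = 773
  P = 45
  R = -43 + 50 − 3·773 − 3·45 = -2447
Policy B (Q + 18):
  Q = 50 + 18 = 68
  L = 94
  U = 76 + 5·68 + 3·94 = 698
  P = 262 − 2·698 = -1134
  R = -43 + 68 − 3·698 − 3·(-1134) = 1333
Comparing — Policy A: R=-2447, Policy B: R=1333. Highest is 1333 (Policy B).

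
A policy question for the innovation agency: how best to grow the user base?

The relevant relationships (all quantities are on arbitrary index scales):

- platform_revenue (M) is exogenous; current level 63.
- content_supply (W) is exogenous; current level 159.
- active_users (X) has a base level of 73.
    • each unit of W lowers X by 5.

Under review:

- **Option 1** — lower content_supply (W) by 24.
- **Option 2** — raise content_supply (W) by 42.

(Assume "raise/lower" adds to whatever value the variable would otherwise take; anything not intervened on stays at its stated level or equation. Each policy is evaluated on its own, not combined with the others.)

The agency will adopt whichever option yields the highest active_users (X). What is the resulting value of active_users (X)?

Option 1 (W − 24):
  W = 159 − 24 = 135
  X = 73 − 5·135 = -602
Option 2 (W + 42):
  W = 159 + 42 = 201
  X = 73 − 5·201 = -932
Comparing — Option 1: X=-602, Option 2: X=-932. Highest is -602 (Option 1).

-602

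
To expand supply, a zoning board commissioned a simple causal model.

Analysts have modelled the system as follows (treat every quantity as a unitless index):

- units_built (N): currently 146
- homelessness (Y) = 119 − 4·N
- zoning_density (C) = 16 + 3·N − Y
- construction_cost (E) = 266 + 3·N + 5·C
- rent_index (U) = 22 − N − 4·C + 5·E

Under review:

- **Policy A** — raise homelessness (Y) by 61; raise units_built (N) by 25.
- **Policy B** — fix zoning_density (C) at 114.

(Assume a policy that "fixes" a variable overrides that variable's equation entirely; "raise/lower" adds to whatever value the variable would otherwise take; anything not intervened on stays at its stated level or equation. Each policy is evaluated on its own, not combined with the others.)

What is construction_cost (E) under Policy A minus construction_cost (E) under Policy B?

Policy A (Y + 61, N + 25):
  N = 146 + 25 = 171
  Y = 119 − 4·171 (+61 from intervention) = -504
  C = 16 + 3·171 − (-504) = 1033
  E = 266 + 3·171 + 5·1033 = 5944
Policy B (C := 114):
  N = 146
  Y = 119 − 4·146 = -465
  C = 114
  E = 266 + 3·146 + 5·114 = 1274
E: 5944 − 1274 = 4670

4670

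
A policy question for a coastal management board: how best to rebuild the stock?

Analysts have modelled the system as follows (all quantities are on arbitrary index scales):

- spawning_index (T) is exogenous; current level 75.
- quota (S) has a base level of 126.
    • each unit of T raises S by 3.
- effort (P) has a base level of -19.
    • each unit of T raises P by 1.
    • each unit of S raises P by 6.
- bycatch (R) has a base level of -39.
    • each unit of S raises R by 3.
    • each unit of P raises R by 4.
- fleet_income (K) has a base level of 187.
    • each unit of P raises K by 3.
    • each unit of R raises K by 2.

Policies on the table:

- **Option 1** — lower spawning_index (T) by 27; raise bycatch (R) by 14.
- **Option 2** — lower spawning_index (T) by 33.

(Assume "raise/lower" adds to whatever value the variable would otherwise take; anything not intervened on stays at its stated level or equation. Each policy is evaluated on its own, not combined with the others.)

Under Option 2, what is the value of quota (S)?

Option 2 (T − 33):
  T = 75 − 33 = 42
  S = 126 + 3·42 = 252

252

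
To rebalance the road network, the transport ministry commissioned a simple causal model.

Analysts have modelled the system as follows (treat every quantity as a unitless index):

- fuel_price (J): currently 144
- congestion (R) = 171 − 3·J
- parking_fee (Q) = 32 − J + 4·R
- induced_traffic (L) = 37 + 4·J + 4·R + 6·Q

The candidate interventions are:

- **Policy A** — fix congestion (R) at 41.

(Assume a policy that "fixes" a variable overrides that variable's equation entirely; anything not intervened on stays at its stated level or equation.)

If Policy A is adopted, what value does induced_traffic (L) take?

Policy A (R := 41):
  J = 144
  R = 41
  Q = 32 − 144 + 4·41 = 52
  L = 37 + 4·144 + 4·41 + 6·52 = 1089

1089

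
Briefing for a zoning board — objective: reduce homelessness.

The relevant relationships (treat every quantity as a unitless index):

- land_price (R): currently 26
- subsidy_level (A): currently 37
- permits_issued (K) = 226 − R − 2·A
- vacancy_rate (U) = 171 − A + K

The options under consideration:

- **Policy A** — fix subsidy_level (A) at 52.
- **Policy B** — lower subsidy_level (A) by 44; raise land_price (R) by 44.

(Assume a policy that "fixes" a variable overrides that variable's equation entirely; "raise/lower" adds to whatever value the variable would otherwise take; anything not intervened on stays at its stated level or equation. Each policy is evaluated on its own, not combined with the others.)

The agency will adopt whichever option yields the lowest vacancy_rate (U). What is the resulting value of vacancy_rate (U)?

215

Policy A (A := 52):
  R = 26
  A = 52
  K = 226 − 26 − 2·52 = 96
  U = 171 − 52 + 96 = 215
Policy B (A − 44, R + 44):
  R = 26 + 44 = 70
  A = 37 − 44 = -7
  K = 226 − 70 − 2·(-7) = 170
  U = 171 − (-7) + 170 = 348
Comparing — Policy A: U=215, Policy B: U=348. Lowest is 215 (Policy A).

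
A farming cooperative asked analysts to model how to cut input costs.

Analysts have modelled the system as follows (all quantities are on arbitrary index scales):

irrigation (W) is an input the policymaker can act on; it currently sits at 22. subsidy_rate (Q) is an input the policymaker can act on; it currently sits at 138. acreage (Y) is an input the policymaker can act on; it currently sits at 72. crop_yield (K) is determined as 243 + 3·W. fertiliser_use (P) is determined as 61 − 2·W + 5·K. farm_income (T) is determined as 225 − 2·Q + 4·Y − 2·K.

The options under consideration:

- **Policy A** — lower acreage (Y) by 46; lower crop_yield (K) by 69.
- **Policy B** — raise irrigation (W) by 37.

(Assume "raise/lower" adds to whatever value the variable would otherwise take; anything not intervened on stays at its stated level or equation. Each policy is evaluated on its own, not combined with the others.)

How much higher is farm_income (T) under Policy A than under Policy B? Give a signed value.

Policy A (Y − 46, K − 69):
  W = 22
  Q = 138
  Y = 72 − 46 = 26
  K = 243 + 3·22 (−69 from intervention) = 240
  T = 225 − 2·138 + 4·26 − 2·240 = -427
Policy B (W + 37):
  W = 22 + 37 = 59
  Q = 138
  Y = 72
  K = 243 + 3·59 = 420
  T = 225 − 2·138 + 4·72 − 2·420 = -603
T: -427 − (-603) = 176

176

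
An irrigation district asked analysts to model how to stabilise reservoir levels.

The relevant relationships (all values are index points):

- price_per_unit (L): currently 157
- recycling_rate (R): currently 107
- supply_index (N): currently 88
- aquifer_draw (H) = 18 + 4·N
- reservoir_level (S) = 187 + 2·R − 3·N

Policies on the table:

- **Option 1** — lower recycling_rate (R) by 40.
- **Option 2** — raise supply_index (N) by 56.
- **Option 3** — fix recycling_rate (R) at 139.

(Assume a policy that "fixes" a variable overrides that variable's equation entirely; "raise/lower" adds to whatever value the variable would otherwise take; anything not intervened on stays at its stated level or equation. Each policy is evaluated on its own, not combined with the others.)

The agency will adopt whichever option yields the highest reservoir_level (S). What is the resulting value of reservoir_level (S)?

201

Option 1 (R − 40):
  R = 107 − 40 = 67
  N = 88
  S = 187 + 2·67 − 3·88 = 57
Option 2 (N + 56):
  R = 107
  N = 88 + 56 = 144
  S = 187 + 2·107 − 3·144 = -31
Option 3 (R := 139):
  R = 139
  N = 88
  S = 187 + 2·139 − 3·88 = 201
Comparing — Option 1: S=57, Option 2: S=-31, Option 3: S=201. Highest is 201 (Option 3).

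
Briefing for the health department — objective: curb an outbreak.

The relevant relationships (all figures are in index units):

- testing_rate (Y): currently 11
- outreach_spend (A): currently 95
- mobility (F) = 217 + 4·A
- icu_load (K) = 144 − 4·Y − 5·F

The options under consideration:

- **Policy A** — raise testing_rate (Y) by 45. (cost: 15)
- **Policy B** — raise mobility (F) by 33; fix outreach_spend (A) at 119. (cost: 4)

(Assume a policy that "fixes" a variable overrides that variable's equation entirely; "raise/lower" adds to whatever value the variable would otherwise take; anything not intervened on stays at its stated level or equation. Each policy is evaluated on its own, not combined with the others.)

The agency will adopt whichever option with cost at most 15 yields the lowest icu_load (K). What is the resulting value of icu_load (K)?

-3530

Policy A (Y + 45):
  Y = 11 + 45 = 56
  A = 95
  F = 217 + 4·95 = 597
  K = 144 − 4·56 − 5·597 = -3065
Policy B (F + 33, A := 119):
  Y = 11
  A = 119
  F = 217 + 4·119 (+33 from intervention) = 726
  K = 144 − 4·11 − 5·726 = -3530
Comparing — Policy A: K=-3065, Policy B: K=-3530. Lowest is -3530 (Policy B).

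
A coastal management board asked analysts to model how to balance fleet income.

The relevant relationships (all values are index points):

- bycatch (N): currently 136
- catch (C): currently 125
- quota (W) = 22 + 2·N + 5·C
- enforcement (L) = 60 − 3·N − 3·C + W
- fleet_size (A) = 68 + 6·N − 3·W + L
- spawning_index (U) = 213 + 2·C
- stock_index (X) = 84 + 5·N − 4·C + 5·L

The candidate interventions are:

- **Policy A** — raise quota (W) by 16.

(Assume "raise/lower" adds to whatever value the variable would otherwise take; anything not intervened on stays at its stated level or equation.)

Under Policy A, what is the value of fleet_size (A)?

-1709

Policy A (W + 16):
  N = 136
  C = 125
  W = 22 + 2·136 + 5·125 (+16 from intervention) = 935
  L = 60 − 3·136 − 3·125 + 935 = 212
  A = 68 + 6·136 − 3·935 + 212 = -1709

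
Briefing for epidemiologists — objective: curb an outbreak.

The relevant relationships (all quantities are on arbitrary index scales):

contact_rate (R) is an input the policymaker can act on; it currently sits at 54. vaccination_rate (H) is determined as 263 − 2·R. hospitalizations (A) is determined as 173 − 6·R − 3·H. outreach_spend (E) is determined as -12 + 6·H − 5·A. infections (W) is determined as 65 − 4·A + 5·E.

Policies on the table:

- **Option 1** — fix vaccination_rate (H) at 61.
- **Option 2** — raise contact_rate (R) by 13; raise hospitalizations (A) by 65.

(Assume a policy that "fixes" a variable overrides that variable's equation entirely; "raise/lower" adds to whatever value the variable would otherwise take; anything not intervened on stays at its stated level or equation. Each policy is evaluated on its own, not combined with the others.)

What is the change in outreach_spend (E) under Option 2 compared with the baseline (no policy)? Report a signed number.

Baseline:
  R = 54
  H = 263 − 2·54 = 155
  A = 173 − 6·54 − 3·155 = -616
  E = -12 + 6·155 − 5·(-616) = 3998
Option 2 (R + 13, A + 65):
  R = 54 + 13 = 67
  H = 263 − 2·67 = 129
  A = 173 − 6·67 − 3·129 (+65 from intervention) = -551
  E = -12 + 6·129 − 5·(-551) = 3517
Change in E: 3517 − 3998 = -481

-481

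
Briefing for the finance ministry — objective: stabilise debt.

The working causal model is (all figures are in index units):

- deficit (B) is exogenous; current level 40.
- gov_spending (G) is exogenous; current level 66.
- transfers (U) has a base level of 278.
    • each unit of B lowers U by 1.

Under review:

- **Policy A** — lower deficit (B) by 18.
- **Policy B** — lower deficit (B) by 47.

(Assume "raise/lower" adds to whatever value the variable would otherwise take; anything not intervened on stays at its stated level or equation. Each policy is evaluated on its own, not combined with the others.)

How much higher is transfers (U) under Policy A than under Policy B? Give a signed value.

-29

Policy A (B − 18):
  B = 40 − 18 = 22
  U = 278 − 22 = 256
Policy B (B − 47):
  B = 40 − 47 = -7
  U = 278 − (-7) = 285
U: 256 − 285 = -29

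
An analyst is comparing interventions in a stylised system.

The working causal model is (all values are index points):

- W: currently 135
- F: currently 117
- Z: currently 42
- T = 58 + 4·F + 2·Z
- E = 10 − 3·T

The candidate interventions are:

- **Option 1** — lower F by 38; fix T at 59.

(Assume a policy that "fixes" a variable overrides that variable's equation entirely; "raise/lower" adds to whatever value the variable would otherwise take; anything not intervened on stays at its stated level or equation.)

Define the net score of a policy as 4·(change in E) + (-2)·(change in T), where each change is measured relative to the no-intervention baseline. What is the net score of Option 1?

7714

Baseline:
  F = 117
  Z = 42
  T = 58 + 4·117 + 2·42 = 610
  E = 10 − 3·610 = -1820
Option 1 (F − 38, T := 59):
  F = 117 − 38 = 79
  Z = 42
  T = 59
  E = 10 − 3·59 = -167
ΔE = -167 − (-1820) = 1653; ΔT = 59 − 610 = -551
Score = 4·1653 + (-2)·(-551) = 7714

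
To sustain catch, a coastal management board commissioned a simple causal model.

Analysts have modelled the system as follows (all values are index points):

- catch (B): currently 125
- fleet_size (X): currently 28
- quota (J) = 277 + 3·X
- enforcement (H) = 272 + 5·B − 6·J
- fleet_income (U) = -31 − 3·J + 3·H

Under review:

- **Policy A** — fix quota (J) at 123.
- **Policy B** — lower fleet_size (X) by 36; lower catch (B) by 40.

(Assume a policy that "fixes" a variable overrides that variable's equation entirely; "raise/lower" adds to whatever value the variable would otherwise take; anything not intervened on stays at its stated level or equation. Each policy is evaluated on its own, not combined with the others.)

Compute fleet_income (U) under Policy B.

Policy B (X − 36, B − 40):
  B = 125 − 40 = 85
  X = 28 − 36 = -8
  J = 277 + 3·(-8) = 253
  H = 272 + 5·85 − 6·253 = -821
  U = -31 − 3·253 + 3·(-821) = -3253

-3253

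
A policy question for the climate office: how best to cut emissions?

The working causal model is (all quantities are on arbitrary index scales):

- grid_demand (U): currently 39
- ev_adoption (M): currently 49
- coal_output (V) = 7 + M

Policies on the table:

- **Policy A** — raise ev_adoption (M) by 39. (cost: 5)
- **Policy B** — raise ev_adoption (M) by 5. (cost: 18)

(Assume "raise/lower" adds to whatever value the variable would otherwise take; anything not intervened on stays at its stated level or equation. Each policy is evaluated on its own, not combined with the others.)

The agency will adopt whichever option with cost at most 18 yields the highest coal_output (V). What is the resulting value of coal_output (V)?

Policy A (M + 39):
  M = 49 + 39 = 88
  V = 7 + 88 = 95
Policy B (M + 5):
  M = 49 + 5 = 54
  V = 7 + 54 = 61
Comparing — Policy A: V=95, Policy B: V=61. Highest is 95 (Policy A).

95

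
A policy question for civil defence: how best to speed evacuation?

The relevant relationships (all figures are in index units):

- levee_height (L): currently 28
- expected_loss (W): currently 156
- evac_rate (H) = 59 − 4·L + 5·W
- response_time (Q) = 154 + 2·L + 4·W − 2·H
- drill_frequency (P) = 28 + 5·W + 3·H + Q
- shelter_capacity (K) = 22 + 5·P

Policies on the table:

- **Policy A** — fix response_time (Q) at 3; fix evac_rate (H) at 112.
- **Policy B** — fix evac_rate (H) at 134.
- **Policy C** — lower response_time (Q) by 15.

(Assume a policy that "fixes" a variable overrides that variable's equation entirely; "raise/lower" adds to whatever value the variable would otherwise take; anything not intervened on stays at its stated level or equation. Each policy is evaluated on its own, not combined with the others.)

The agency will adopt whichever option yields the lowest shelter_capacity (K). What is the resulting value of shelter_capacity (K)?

5757

Policy A (Q := 3, H := 112):
  L = 28
  W = 156
  H = 112
  Q = 3
  P = 28 + 5·156 + 3·112 + 3 = 1147
  K = 22 + 5·1147 = 5757
Policy B (H := 134):
  L = 28
  W = 156
  H = 134
  Q = 154 + 2·28 + 4·156 − 2·134 = 566
  P = 28 + 5·156 + 3·134 + 566 = 1776
  K = 22 + 5·1776 = 8902
Policy C (Q − 15):
  L = 28
  W = 156
  H = 59 − 4·28 + 5·156 = 727
  Q = 154 + 2·28 + 4·156 − 2·727 (−15 from intervention) = -635
  P = 28 + 5·156 + 3·727 + (-635) = 2354
  K = 22 + 5·2354 = 11792
Comparing — Policy A: K=5757, Policy B: K=8902, Policy C: K=11792. Lowest is 5757 (Policy A).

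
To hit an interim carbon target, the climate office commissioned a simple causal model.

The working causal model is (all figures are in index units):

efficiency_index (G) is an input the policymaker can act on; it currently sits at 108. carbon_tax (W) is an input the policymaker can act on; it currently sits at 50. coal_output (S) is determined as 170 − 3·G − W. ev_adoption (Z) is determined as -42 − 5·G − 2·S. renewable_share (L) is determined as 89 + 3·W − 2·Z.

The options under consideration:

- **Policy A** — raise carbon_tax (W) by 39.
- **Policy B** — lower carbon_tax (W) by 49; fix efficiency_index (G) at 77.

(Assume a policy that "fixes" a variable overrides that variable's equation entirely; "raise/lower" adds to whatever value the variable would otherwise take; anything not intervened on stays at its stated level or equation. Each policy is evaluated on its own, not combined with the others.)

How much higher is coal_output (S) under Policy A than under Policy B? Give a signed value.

Policy A (W + 39):
  G = 108
  W = 50 + 39 = 89
  S = 170 − 3·108 − 89 = -243
Policy B (W − 49, G := 77):
  G = 77
  W = 50 − 49 = 1
  S = 170 − 3·77 − 1 = -62
S: -243 − (-62) = -181

-181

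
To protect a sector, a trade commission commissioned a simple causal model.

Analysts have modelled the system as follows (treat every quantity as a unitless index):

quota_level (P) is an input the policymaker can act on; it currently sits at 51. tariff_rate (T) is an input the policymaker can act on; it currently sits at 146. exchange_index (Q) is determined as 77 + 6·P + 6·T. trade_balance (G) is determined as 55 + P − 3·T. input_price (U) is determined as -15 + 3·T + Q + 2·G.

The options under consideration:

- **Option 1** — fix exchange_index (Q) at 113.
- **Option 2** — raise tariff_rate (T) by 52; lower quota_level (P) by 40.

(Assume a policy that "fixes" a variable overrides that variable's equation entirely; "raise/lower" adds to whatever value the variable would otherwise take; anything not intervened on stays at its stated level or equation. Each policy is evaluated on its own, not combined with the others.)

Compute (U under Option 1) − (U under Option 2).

Option 1 (Q := 113):
  P = 51
  T = 146
  Q = 113
  G = 55 + 51 − 3·146 = -332
  U = -15 + 3·146 + 113 + 2·(-332) = -128
Option 2 (T + 52, P − 40):
  P = 51 − 40 = 11
  T = 146 + 52 = 198
  Q = 77 + 6·11 + 6·198 = 1331
  G = 55 + 11 − 3·198 = -528
  U = -15 + 3·198 + 1331 + 2·(-528) = 854
U: -128 − 854 = -982

-982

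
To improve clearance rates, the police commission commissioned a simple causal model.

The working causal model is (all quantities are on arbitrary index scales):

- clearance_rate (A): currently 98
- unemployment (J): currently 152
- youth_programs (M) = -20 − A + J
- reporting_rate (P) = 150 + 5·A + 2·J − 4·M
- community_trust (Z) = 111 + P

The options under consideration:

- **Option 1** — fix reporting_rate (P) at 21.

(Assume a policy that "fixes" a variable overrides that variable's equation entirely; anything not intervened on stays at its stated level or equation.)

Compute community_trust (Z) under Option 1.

132

Option 1 (P := 21):
  A = 98
  J = 152
  M = -20 − 98 + 152 = 34
  P = 21
  Z = 111 + 21 = 132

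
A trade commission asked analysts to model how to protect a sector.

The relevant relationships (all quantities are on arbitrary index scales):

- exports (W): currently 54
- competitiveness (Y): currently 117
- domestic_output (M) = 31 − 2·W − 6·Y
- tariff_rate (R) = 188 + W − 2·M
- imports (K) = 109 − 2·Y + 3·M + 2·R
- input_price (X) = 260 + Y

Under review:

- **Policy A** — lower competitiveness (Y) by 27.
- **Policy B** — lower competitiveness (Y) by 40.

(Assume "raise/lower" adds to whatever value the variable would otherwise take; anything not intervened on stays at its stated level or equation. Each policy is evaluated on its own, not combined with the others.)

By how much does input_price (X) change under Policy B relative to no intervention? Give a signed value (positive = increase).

-40

Baseline:
  Y = 117
  X = 260 + 117 = 377
Policy B (Y − 40):
  Y = 117 − 40 = 77
  X = 260 + 77 = 337
Change in X: 337 − 377 = -40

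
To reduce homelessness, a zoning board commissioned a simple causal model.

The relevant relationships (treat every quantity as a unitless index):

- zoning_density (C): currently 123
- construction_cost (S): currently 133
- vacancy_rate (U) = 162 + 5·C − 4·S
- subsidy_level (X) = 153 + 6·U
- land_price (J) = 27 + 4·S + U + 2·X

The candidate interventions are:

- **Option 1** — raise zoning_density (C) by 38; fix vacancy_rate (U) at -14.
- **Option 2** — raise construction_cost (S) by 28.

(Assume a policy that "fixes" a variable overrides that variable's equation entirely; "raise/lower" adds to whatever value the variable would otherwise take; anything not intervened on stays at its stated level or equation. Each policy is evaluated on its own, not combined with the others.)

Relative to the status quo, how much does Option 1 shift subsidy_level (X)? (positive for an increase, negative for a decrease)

Baseline:
  C = 123
  S = 133
  U = 162 + 5·123 − 4·133 = 245
  X = 153 + 6·245 = 1623
Option 1 (C + 38, U := -14):
  C = 123 + 38 = 161
  S = 133
  U = -14
  X = 153 + 6·(-14) = 69
Change in X: 69 − 1623 = -1554

-1554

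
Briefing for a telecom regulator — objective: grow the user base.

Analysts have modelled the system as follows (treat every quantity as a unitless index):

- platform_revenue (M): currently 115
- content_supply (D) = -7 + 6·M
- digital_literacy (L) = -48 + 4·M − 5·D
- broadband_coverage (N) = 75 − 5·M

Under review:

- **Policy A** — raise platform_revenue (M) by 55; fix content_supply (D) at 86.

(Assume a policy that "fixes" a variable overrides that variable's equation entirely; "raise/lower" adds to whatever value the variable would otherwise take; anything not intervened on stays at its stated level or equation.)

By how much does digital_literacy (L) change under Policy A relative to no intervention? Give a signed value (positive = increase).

Baseline:
  M = 115
  D = -7 + 6·115 = 683
  L = -48 + 4·115 − 5·683 = -3003
Policy A (M + 55, D := 86):
  M = 115 + 55 = 170
  D = 86
  L = -48 + 4·170 − 5·86 = 202
Change in L: 202 − (-3003) = 3205

3205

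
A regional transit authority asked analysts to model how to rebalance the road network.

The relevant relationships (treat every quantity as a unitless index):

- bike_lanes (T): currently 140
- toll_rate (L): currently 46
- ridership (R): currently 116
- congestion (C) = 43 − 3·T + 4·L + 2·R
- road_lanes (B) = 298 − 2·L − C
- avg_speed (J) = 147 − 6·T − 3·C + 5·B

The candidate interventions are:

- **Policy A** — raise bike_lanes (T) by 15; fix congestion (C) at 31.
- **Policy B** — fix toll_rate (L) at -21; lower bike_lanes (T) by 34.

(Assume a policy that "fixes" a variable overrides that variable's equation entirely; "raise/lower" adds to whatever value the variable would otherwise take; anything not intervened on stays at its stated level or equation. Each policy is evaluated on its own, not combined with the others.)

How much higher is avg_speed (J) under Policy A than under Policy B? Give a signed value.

Policy A (T + 15, C := 31):
  T = 140 + 15 = 155
  L = 46
  R = 116
  C = 31
  B = 298 − 2·46 − 31 = 175
  J = 147 − 6·155 − 3·31 + 5·175 = -1
Policy B (L := -21, T − 34):
  T = 140 − 34 = 106
  L = -21
  R = 116
  C = 43 − 3·106 + 4·(-21) + 2·116 = -127
  B = 298 − 2·(-21) − (-127) = 467
  J = 147 − 6·106 − 3·(-127) + 5·467 = 2227
J: -1 − 2227 = -2228

-2228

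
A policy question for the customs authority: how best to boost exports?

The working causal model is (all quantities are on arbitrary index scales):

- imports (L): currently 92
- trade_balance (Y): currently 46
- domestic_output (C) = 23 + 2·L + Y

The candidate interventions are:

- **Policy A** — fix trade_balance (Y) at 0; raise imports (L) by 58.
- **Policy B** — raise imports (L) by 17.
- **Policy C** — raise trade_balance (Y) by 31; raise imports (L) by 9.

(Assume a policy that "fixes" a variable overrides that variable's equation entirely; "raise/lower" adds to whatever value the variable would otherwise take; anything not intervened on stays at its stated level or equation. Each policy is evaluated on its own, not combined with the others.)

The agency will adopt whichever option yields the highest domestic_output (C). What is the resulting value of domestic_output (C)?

323

Policy A (Y := 0, L + 58):
  L = 92 + 58 = 150
  Y = 0
  C = 23 + 2·150 + 0 = 323
Policy B (L + 17):
  L = 92 + 17 = 109
  Y = 46
  C = 23 + 2·109 + 46 = 287
Policy C (Y + 31, L + 9):
  L = 92 + 9 = 101
  Y = 46 + 31 = 77
  C = 23 + 2·101 + 77 = 302
Comparing — Policy A: C=323, Policy B: C=287, Policy C: C=302. Highest is 323 (Policy A).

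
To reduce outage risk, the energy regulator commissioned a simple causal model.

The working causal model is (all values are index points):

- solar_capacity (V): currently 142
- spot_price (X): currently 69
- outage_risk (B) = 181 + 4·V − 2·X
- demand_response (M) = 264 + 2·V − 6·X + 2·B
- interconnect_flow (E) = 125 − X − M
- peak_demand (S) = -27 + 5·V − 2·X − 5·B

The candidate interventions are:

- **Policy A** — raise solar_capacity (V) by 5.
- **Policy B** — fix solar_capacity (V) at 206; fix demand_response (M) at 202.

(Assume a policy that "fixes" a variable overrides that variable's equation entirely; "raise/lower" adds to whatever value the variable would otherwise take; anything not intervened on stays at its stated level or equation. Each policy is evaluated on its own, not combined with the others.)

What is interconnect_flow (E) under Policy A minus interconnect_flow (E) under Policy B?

Policy A (V + 5):
  V = 142 + 5 = 147
  X = 69
  B = 181 + 4·147 − 2·69 = 631
  M = 264 + 2·147 − 6·69 + 2·631 = 1406
  E = 125 − 69 − 1406 = -1350
Policy B (V := 206, M := 202):
  V = 206
  X = 69
  B = 181 + 4·206 − 2·69 = 867
  M = 202
  E = 125 − 69 − 202 = -146
E: -1350 − (-146) = -1204

-1204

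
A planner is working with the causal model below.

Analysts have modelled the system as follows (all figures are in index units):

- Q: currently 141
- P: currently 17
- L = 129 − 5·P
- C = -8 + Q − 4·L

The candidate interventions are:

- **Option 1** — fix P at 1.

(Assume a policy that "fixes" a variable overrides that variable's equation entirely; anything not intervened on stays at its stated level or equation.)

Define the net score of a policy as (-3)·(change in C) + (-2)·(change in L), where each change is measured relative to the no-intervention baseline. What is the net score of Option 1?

Baseline:
  Q = 141
  P = 17
  L = 129 − 5·17 = 44
  C = -8 + 141 − 4·44 = -43
Option 1 (P := 1):
  Q = 141
  P = 1
  L = 129 − 5·1 = 124
  C = -8 + 141 − 4·124 = -363
ΔC = -363 − (-43) = -320; ΔL = 124 − 44 = 80
Score = (-3)·(-320) + (-2)·80 = 800

800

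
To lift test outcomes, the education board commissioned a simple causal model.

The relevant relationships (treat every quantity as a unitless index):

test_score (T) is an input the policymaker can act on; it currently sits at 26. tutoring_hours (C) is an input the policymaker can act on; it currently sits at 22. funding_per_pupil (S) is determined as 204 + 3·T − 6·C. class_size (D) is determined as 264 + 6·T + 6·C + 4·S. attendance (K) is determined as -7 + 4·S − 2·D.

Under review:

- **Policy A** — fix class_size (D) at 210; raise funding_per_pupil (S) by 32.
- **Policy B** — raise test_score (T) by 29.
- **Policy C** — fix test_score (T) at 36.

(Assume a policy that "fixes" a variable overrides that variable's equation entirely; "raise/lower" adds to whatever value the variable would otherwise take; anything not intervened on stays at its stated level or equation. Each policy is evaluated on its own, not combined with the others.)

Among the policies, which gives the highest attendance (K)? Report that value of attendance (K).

301

Policy A (D := 210, S + 32):
  T = 26
  C = 22
  S = 204 + 3·26 − 6·22 (+32 from intervention) = 182
  D = 210
  K = -7 + 4·182 − 2·210 = 301
Policy B (T + 29):
  T = 26 + 29 = 55
  C = 22
  S = 204 + 3·55 − 6·22 = 237
  D = 264 + 6·55 + 6·22 + 4·237 = 1674
  K = -7 + 4·237 − 2·1674 = -2407
Policy C (T := 36):
  T = 36
  C = 22
  S = 204 + 3·36 − 6·22 = 180
  D = 264 + 6·36 + 6·22 + 4·180 = 1332
  K = -7 + 4·180 − 2·1332 = -1951
Comparing — Policy A: K=301, Policy B: K=-2407, Policy C: K=-1951. Highest is 301 (Policy A).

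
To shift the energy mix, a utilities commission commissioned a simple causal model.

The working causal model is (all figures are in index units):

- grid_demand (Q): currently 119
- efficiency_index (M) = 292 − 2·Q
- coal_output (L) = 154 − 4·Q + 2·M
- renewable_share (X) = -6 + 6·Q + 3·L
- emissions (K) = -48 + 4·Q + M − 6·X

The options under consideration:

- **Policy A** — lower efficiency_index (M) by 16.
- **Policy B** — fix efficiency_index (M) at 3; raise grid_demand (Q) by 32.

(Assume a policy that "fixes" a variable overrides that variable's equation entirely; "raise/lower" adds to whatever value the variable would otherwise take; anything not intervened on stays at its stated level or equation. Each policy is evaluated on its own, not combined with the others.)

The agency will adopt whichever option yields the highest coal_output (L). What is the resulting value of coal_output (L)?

-246

Policy A (M − 16):
  Q = 119
  M = 292 − 2·119 (−16 from intervention) = 38
  L = 154 − 4·119 + 2·38 = -246
Policy B (M := 3, Q + 32):
  Q = 119 + 32 = 151
  M = 3
  L = 154 − 4·151 + 2·3 = -444
Comparing — Policy A: L=-246, Policy B: L=-444. Highest is -246 (Policy A).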